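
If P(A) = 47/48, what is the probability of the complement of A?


P(A') = 1 - P(A) = 1 - 47/48 = 1/48

1/48


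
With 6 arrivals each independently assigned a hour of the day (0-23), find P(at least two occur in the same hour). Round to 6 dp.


P(all different) = prod((24-i)/24 for i=0..5) = 0.507104
P(at least one match) = 1 - 0.507104 = 0.492896

0.492896


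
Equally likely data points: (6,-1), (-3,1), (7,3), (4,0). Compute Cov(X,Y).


E[X]=7/2, E[Y]=3/4, E[XY]=3
Cov(X,Y) = E[XY] - E[X]E[Y] = 3 - 7/2*3/4 = 3/8

3/8


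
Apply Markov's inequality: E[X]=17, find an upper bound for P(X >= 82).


Markov: P(X >= a) <= E[X]/a
P(X >= 82) <= 17/82

17/82


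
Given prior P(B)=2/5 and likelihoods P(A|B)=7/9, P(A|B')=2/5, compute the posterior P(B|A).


P(A) = P(A|B)P(B) + P(A|B')P(B') = 7/9*2/5 + 2/5*3/5 = 124/225
P(B|A) = P(A|B)P(B)/P(A) = (14/45)/(124/225) = 35/62

35/62


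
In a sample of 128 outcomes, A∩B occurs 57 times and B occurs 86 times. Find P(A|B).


P(A|B) = P(A∩B)/P(B) = (57/128)/(86/128) = 57/86

57/86


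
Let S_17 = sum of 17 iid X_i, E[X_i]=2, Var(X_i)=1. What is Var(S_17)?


By independence, Var(S_n) = n*Var(X_1) = 17*1 = 17

17


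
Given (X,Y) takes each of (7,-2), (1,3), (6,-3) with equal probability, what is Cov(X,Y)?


E[X]=14/3, E[Y]=-2/3, E[XY]=-29/3
Cov(X,Y) = E[XY] - E[X]E[Y] = -29/3 - 14/3*-2/3 = -59/9

-59/9


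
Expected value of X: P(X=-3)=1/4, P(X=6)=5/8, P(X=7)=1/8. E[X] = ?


E[X] = sum(x * P(x))
= -3*1/4 + 6*5/8 + 7*1/8
= 31/8

31/8


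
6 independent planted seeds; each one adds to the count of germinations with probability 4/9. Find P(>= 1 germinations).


P(at least one) = 1 - P(none)
P(none) = (1 - 4/9)^6 = (5/9)^6 = 15625/531441
P(at least one) = 1 - 15625/531441 = 515816/531441

515816/531441


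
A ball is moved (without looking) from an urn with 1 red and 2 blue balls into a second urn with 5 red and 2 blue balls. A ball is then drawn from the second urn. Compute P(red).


P(transfer red) = 1/3; P(transfer blue) = 2/3
If red transferred: Urn II has 6 red of 8, so P(red|red moved) = 3/4
If blue transferred: Urn II has 5 red of 8, so P(red|blue moved) = 5/8
By total probability: P(red) = 1/3*3/4 + 2/3*5/8 = 2/3

2/3


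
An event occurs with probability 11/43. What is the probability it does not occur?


P(A') = 1 - P(A) = 1 - 11/43 = 32/43

32/43


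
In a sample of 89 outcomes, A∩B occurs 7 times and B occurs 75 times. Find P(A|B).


P(A|B) = P(A∩B)/P(B) = (7/89)/(75/89) = 7/75

7/75


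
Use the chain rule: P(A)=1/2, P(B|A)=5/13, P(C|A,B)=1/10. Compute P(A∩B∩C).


P(A∩B∩C) = P(A) * P(B|A) * P(C|A∩B)
= 1/2 * 5/13 * 1/10
= 5/26 * 1/10 = 1/52

1/52


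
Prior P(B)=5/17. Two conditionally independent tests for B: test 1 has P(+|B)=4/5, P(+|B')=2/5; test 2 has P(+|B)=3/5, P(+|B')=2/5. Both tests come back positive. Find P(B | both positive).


After test 1: P(+) = 4/5*5/17 + 2/5*12/17 = 44/85
P(B|+) = (4/17)/(44/85) = 5/11
After test 2 (use post1 as new prior): P(+) = 3/5*5/11 + 2/5*6/11 = 27/55
P(B|+,+) = (3/11)/(27/55) = 5/9

5/9


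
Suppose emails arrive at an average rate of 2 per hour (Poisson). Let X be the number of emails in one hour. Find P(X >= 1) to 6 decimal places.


P(X>=1) = 1 - P(X<=0) = 1 - (e^(-2)*2^0/0!)
≈ 1 - 0.1353352832 = 0.8646647168
≈ 0.864665

0.864665


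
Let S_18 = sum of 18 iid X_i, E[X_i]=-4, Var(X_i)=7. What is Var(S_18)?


By independence, Var(S_n) = n*Var(X_1) = 18*7 = 126

126


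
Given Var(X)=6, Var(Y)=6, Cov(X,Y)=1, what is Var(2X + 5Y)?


Var(2X + 5Y) = 2^2*Var(X) + 5^2*Var(Y) + 2*2*5*Cov(X,Y)
= 4*6 + 25*6 + 20*1
= 24 + 150 + 20 = 194

194


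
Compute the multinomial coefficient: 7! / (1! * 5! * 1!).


7! = 5040
Denominator: 1!=1 * 5!=120 * 1!=1
Coefficient = 5040 / 120 = 42

42


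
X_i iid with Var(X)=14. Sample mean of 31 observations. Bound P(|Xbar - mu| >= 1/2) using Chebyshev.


Var(Xbar) = Var(X)/n = 14/31
Chebyshev: P(|Xbar-mu| >= 1/2) <= Var(Xbar)/(1/2)^2 = (14/31)/(1/4) = 56/31
Bound exceeds 1, so trivial bound: 1

1


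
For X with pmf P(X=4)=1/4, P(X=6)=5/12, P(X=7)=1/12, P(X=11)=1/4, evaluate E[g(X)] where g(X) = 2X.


E[2X] = sum(g(x)*P(x))
= 8*1/4 + 12*5/12 + 14*1/12 + 22*1/4
= 41/3

41/3


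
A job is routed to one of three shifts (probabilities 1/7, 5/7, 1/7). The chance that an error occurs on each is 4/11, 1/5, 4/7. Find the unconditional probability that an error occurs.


P(A) = P(A|B1)P(B1) + P(A|B2)P(B2) + P(A|B3)P(B3)
= 4/11*1/7 + 1/5*5/7 + 4/7*1/7
= 4/77 + 1/7 + 4/49 = 149/539

149/539


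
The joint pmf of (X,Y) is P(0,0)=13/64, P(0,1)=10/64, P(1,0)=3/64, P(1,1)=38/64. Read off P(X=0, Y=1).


Read from table: P(X=0, Y=1) = 10/64 = 5/32

5/32


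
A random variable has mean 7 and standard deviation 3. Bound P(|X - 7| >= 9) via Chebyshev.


k = 9/3 = 3
Chebyshev: P(|X-mu| >= k*sigma) <= 1/k^2 = 1/3^2 = 1/9

1/9


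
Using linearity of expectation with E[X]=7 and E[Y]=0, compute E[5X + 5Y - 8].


E[5X + 5Y - 8] = 5*E[X] + 5*E[Y] - 8
= (5)*(7) + (5)*(0) + (-8)
= 35 + 0 - 8 = 27

27


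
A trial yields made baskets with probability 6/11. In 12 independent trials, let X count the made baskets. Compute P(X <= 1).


P(X<=1) = P(X=0) + P(X=1)
= 244140625/3138428376721 + 3515625000/3138428376721
= 341796875/285311670611

341796875/285311670611


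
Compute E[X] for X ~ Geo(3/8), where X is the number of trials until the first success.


For geometric (trials until first success), E[X] = 1/p = 1/(3/8) = 8/3

8/3


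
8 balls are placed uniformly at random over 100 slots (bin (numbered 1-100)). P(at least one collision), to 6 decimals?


P(all different) = prod((100-i)/100 for i=0..7) = 0.750306
P(at least one match) = 1 - 0.750306 = 0.249694

0.249694


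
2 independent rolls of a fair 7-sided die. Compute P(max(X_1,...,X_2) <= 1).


P(max <= 1) = P(all X_i <= 1) = (P(X_1 <= 1))^2
= (1/7)^2 = 1/49

1/49


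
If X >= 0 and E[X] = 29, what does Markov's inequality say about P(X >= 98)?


Markov: P(X >= a) <= E[X]/a
P(X >= 98) <= 29/98

29/98


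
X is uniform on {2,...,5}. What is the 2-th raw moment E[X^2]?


E[X^2] = (1/4) * sum(x^2 for x=2..5)
= 54/4 = 27/2

27/2


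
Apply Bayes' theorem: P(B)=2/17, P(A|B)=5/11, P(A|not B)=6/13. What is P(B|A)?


P(A) = P(A|B)P(B) + P(A|B')P(B') = 5/11*2/17 + 6/13*15/17 = 1120/2431
P(B|A) = P(A|B)P(B)/P(A) = (10/187)/(1120/2431) = 13/112

13/112


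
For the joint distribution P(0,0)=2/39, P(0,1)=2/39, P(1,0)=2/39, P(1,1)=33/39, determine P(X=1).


P(X=1) = P(1,0)+P(1,1) = 2/39 + 33/39 = 35/39

35/39


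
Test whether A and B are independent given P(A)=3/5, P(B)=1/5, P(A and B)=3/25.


P(A)*P(B) = 3/5*1/5 = 3/25
P(A∩B) = 3/25, which equals P(A)P(B), so independent

Yes, A and B are independent


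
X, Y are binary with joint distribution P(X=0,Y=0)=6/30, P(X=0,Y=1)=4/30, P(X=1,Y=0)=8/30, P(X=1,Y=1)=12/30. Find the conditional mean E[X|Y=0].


P(Y=0) = 14/30
E[X|Y=0] = (0*6 + 1*8)/14 = 8/14 = 4/7

4/7


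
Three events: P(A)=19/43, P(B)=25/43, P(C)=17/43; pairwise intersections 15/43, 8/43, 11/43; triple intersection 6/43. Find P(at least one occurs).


P(A∪B∪C) = P(A)+P(B)+P(C) - P(AB)-P(AC)-P(BC) + P(ABC)
= 19/43+25/43+17/43 - 15/43-8/43-11/43 + 6/43
= 33/43

33/43


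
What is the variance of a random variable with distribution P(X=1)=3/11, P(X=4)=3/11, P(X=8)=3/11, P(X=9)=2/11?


E[X] = 57/11, E[X^2] = 405/11
Var(X) = E[X^2] - (E[X])^2 = 405/11 - (57/11)^2 = 1206/121

1206/121


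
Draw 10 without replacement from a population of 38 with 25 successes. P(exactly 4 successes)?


P(X=4) = C(25,4)*C(13,6) / C(38,10)
= 12650*1716 / 472733756
= 21707400/472733756 = 493350/10743949

493350/10743949


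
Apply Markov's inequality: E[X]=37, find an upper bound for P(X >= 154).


Markov: P(X >= a) <= E[X]/a
P(X >= 154) <= 37/154

37/154


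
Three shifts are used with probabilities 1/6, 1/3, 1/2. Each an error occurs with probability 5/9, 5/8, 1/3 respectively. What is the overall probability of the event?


P(A) = P(A|B1)P(B1) + P(A|B2)P(B2) + P(A|B3)P(B3)
= 5/9*1/6 + 5/8*1/3 + 1/3*1/2
= 5/54 + 5/24 + 1/6 = 101/216

101/216


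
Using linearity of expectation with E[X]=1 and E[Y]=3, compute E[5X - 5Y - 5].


E[5X - 5Y - 5] = 5*E[X] - 5*E[Y] - 5
= (5)*(1) + (-5)*(3) + (-5)
= 5 - 15 - 5 = -15

-15


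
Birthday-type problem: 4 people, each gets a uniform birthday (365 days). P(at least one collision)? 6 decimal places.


P(all different) = prod((365-i)/365 for i=0..3) = 0.983644
P(at least one match) = 1 - 0.983644 = 0.016356

0.016356


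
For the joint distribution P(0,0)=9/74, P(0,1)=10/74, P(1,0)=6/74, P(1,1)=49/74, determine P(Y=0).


P(Y=0) = P(0,0)+P(1,0) = 9/74 + 6/74 = 15/74

15/74


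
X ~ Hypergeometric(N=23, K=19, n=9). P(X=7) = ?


P(X=7) = C(19,7)*C(4,2) / C(23,9)
= 50388*6 / 817190
= 302328/817190 = 468/1265

468/1265


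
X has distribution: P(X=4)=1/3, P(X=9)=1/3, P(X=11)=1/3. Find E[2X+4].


E[2X+4] = sum(g(x)*P(x))
= 12*1/3 + 22*1/3 + 26*1/3
= 20

20


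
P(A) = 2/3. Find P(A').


P(A') = 1 - P(A) = 1 - 2/3 = 1/3

1/3


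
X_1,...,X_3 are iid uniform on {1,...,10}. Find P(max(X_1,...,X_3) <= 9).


P(max <= 9) = P(all X_i <= 9) = (P(X_1 <= 9))^3
= (9/10)^3 = 729/1000

729/1000


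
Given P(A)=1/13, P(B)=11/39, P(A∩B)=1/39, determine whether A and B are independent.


P(A)*P(B) = 1/13*11/39 = 11/507
P(A∩B) = 1/39 != 11/507, so not independent

No, A and B are not independent


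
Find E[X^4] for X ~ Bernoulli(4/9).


For Bernoulli: X in {0,1}
E[X^4] = 0^4*(1-4/9) + 1^4*4/9 = 4/9

4/9


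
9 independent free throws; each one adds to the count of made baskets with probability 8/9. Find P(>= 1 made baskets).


P(at least one) = 1 - P(none)
P(none) = (1 - 8/9)^9 = (1/9)^9 = 1/387420489
P(at least one) = 1 - 1/387420489 = 387420488/387420489

387420488/387420489


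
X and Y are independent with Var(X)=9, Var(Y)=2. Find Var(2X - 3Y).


Independence => Cov(X,Y)=0
Var(2X - 3Y) = 2^2*Var(X) + (-3)^2*Var(Y)
= 4*9 + 9*2 = 54

54


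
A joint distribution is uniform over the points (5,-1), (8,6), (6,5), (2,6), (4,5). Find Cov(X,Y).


E[X]=5, E[Y]=21/5, E[XY]=21
Cov(X,Y) = E[XY] - E[X]E[Y] = 21 - 5*21/5 = 0

0


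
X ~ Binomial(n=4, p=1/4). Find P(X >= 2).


P(X>=2) = P(X=2) + P(X=3) + P(X=4)
= 27/128 + 3/64 + 1/256
= 67/256

67/256


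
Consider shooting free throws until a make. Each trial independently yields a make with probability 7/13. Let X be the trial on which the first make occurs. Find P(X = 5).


P(X=5) = (1-p)^4 * p = (6/13)^4 * 7/13
= 1296/28561 * 7/13 = 9072/371293

9072/371293


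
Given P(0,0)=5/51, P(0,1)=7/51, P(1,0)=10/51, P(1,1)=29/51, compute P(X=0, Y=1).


Read from table: P(X=0, Y=1) = 7/51

7/51


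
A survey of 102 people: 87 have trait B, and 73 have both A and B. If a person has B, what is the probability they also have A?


P(A|B) = P(A∩B)/P(B) = (73/102)/(87/102) = 73/87

73/87


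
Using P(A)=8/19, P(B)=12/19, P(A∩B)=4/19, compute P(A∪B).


P(A∪B) = P(A) + P(B) - P(A∩B)
= 8/19 + 12/19 - 4/19 = 16/19

16/19


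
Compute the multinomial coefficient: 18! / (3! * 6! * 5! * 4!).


18! = 6402373705728000
Denominator: 3!=6 * 6!=720 * 5!=120 * 4!=24
Coefficient = 6402373705728000 / 12441600 = 514594080

514594080


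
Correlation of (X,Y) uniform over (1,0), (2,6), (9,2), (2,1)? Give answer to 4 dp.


Cov(X,Y) = 0.1250, Var(X) = 10.2500, Var(Y) = 5.1875
rho = Cov/(sqrt(VarX)*sqrt(VarY)) = 0.0171

0.0171


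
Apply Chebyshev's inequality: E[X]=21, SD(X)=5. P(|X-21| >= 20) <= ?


k = 20/5 = 4
Chebyshev: P(|X-mu| >= k*sigma) <= 1/k^2 = 1/4^2 = 1/16

1/16


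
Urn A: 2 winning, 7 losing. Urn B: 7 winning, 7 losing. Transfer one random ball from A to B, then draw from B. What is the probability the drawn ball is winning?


P(transfer winning) = 2/9; P(transfer losing) = 7/9
If winning transferred: Urn II has 8 winning of 15, so P(winning|winning moved) = 8/15
If losing transferred: Urn II has 7 winning of 15, so P(winning|losing moved) = 7/15
By total probability: P(winning) = 2/9*8/15 + 7/9*7/15 = 13/27

13/27


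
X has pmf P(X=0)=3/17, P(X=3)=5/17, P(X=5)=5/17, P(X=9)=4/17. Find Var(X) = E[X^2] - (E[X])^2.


E[X] = 76/17, E[X^2] = 494/17
Var(X) = E[X^2] - (E[X])^2 = 494/17 - (76/17)^2 = 2622/289

2622/289


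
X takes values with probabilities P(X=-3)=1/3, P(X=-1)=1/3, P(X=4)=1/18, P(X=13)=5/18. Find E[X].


E[X] = sum(x * P(x))
= -3*1/3 - 1*1/3 + 4*1/18 + 13*5/18
= 5/2

5/2


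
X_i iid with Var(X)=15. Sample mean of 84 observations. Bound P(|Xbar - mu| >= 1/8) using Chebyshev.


Var(Xbar) = Var(X)/n = 15/84
Chebyshev: P(|Xbar-mu| >= 1/8) <= Var(Xbar)/(1/8)^2 = (5/28)/(1/64) = 80/7
Bound exceeds 1, so trivial bound: 1

1


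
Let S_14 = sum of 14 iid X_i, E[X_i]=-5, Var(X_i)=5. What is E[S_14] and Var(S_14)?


E[S_n] = n*mu = 14*-5 = -70
Var(S_n) = n*sigma^2 = 14*5 = 70

E[S_14]=-70, Var(S_14)=70


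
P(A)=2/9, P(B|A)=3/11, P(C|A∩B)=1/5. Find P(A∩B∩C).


P(A∩B∩C) = P(A) * P(B|A) * P(C|A∩B)
= 2/9 * 3/11 * 1/5
= 2/33 * 1/5 = 2/165

2/165


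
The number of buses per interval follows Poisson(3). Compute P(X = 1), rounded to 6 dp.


P(X=1) = e^(-3) * 3^1 / 1!
≈ 0.04978706837 * 3 / 1
≈ 0.149361

0.149361


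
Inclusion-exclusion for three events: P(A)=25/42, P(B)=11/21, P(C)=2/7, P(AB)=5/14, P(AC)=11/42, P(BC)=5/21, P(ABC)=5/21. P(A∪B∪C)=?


P(A∪B∪C) = P(A)+P(B)+P(C) - P(AB)-P(AC)-P(BC) + P(ABC)
= 25/42+11/21+2/7 - 5/14-11/42-5/21 + 5/21
= 11/14

11/14


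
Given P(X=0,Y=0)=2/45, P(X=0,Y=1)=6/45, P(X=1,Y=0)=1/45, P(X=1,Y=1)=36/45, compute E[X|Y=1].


P(Y=1) = 42/45
E[X|Y=1] = (0*6 + 1*36)/42 = 36/42 = 6/7

6/7


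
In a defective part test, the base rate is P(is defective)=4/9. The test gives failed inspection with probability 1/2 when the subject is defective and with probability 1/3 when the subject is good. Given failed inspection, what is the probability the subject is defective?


P(A) = P(A|B)P(B) + P(A|B')P(B') = 1/2*4/9 + 1/3*5/9 = 11/27
P(B|A) = P(A|B)P(B)/P(A) = (2/9)/(11/27) = 6/11

6/11


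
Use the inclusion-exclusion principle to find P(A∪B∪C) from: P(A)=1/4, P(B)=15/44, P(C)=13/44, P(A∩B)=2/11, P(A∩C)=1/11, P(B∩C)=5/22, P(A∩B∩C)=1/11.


P(A∪B∪C) = P(A)+P(B)+P(C) - P(AB)-P(AC)-P(BC) + P(ABC)
= 1/4+15/44+13/44 - 2/11-1/11-5/22 + 1/11
= 21/44

21/44


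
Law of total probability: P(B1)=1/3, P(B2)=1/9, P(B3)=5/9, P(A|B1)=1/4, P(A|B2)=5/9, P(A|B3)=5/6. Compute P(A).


P(A) = P(A|B1)P(B1) + P(A|B2)P(B2) + P(A|B3)P(B3)
= 1/4*1/3 + 5/9*1/9 + 5/6*5/9
= 1/12 + 5/81 + 25/54 = 197/324

197/324


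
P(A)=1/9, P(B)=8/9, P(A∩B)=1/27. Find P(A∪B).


P(A∪B) = P(A) + P(B) - P(A∩B)
= 1/9 + 8/9 - 1/27 = 26/27

26/27


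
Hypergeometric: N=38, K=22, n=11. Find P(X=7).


P(X=7) = C(22,7)*C(16,4) / C(38,11)
= 170544*1820 / 1203322288
= 310390080/1203322288 = 8580/33263

8580/33263


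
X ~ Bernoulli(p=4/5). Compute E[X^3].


For Bernoulli: X in {0,1}
E[X^3] = 0^3*(1-4/5) + 1^3*4/5 = 4/5

4/5


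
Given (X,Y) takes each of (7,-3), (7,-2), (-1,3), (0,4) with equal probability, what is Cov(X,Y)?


E[X]=13/4, E[Y]=1/2, E[XY]=-19/2
Cov(X,Y) = E[XY] - E[X]E[Y] = -19/2 - 13/4*1/2 = -89/8

-89/8


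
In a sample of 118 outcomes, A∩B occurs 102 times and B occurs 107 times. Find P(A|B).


P(A|B) = P(A∩B)/P(B) = (102/118)/(107/118) = 102/107

102/107


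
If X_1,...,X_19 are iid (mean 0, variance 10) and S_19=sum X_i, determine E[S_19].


E[S_n] = n*E[X_1] = 19*0 = 0

0


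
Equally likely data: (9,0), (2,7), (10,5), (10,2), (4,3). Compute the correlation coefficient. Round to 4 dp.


Cov(X,Y) = -4.6000, Var(X) = 11.2000, Var(Y) = 5.8400
rho = Cov/(sqrt(VarX)*sqrt(VarY)) = -0.5688

-0.5688


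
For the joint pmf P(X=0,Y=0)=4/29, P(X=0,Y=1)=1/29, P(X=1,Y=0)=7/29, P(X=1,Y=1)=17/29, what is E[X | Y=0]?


P(Y=0) = 11/29
E[X|Y=0] = (0*4 + 1*7)/11 = 7/11

7/11


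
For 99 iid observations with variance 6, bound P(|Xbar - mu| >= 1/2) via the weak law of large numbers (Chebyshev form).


Var(Xbar) = Var(X)/n = 6/99
Chebyshev: P(|Xbar-mu| >= 1/2) <= Var(Xbar)/(1/2)^2 = (2/33)/(1/4) = 8/33

8/33


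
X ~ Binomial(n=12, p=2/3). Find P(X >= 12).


P(X>=12) = P(X=12)
= 4096/531441
= 4096/531441

4096/531441


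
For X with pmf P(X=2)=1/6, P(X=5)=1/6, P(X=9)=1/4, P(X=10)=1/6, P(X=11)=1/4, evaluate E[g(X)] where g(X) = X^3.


E[X^3] = sum(g(x)*P(x))
= 8*1/6 + 125*1/6 + 729*1/4 + 1000*1/6 + 1331*1/4
= 4223/6

4223/6


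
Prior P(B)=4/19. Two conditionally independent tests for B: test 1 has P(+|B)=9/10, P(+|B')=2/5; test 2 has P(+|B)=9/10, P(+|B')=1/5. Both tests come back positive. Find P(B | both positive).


After test 1: P(+) = 9/10*4/19 + 2/5*15/19 = 48/95
P(B|+) = (18/95)/(48/95) = 3/8
After test 2 (use post1 as new prior): P(+) = 9/10*3/8 + 1/5*5/8 = 37/80
P(B|+,+) = (27/80)/(37/80) = 27/37

27/37


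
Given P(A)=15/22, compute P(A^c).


P(A') = 1 - P(A) = 1 - 15/22 = 7/22

7/22


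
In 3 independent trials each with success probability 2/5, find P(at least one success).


P(at least one) = 1 - P(none)
P(none) = (1 - 2/5)^3 = (3/5)^3 = 27/125
P(at least one) = 1 - 27/125 = 98/125

98/125


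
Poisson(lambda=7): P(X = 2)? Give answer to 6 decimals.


P(X=2) = e^(-7) * 7^2 / 2!
≈ 0.0009118819656 * 49 / 2
≈ 0.022341

0.022341


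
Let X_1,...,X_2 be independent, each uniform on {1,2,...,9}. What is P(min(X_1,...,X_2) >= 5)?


P(min >= 5) = P(all X_i >= 5) = (P(X_1 >= 5))^2
= (5/9)^2 = 25/81

25/81


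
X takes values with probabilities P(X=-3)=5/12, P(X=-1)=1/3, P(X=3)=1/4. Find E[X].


E[X] = sum(x * P(x))
= -3*5/12 - 1*1/3 + 3*1/4
= -5/6

-5/6


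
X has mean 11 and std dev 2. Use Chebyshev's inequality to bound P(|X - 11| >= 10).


k = 10/2 = 5
Chebyshev: P(|X-mu| >= k*sigma) <= 1/k^2 = 1/5^2 = 1/25

1/25


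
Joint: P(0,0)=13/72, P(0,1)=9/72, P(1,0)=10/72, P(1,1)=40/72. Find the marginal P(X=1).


P(X=1) = P(1,0)+P(1,1) = 10/72 + 40/72 = 50/72 = 25/36

25/36


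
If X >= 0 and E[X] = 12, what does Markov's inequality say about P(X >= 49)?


Markov: P(X >= a) <= E[X]/a
P(X >= 49) <= 12/49

12/49


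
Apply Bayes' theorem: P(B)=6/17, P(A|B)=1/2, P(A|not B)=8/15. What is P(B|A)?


P(A) = P(A|B)P(B) + P(A|B')P(B') = 1/2*6/17 + 8/15*11/17 = 133/255
P(B|A) = P(A|B)P(B)/P(A) = (3/17)/(133/255) = 45/133

45/133


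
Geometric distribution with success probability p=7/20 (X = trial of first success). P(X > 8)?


P(X > 8) = P(first 8 trials all fail) = (1-p)^8 = (13/20)^8 = 815730721/25600000000

815730721/25600000000


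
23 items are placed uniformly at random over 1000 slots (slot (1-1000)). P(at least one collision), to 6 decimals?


P(all different) = prod((1000-i)/1000 for i=0..22) = 0.774979
P(at least one match) = 1 - 0.774979 = 0.225021

0.225021


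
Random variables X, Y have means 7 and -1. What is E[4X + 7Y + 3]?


E[4X + 7Y + 3] = 4*E[X] + 7*E[Y] + 3
= (4)*(7) + (7)*(-1) + (3)
= 28 - 7 + 3 = 24

24


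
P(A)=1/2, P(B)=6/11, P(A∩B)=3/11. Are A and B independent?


P(A)*P(B) = 1/2*6/11 = 3/11
P(A∩B) = 3/11, which equals P(A)P(B), so independent

Yes, A and B are independent


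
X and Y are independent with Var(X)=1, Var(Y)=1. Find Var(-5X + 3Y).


Independence => Cov(X,Y)=0
Var(-5X + 3Y) = (-5)^2*Var(X) + 3^2*Var(Y)
= 25*1 + 9*1 = 34

34


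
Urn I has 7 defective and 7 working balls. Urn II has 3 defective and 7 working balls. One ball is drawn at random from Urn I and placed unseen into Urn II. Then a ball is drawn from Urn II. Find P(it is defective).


P(transfer defective) = 7/14 = 1/2; P(transfer working) = 1/2
If defective transferred: Urn II has 4 defective of 11, so P(defective|defective moved) = 4/11
If working transferred: Urn II has 3 defective of 11, so P(defective|working moved) = 3/11
By total probability: P(defective) = 1/2*4/11 + 1/2*3/11 = 7/22

7/22


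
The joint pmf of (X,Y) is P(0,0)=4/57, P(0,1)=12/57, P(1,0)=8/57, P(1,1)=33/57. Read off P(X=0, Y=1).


Read from table: P(X=0, Y=1) = 12/57 = 4/19

4/19


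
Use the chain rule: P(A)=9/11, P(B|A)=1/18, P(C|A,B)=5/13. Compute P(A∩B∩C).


P(A∩B∩C) = P(A) * P(B|A) * P(C|A∩B)
= 9/11 * 1/18 * 5/13
= 1/22 * 5/13 = 5/286

5/286


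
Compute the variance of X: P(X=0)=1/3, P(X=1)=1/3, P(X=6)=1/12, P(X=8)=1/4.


E[X] = 17/6, E[X^2] = 58/3
Var(X) = E[X^2] - (E[X])^2 = 58/3 - (17/6)^2 = 407/36

407/36


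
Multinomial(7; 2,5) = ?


7! = 5040
Denominator: 2!=2 * 5!=120
Coefficient = 5040 / 240 = 21

21


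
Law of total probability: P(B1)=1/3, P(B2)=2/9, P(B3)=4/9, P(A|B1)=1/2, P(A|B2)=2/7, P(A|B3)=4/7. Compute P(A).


P(A) = P(A|B1)P(B1) + P(A|B2)P(B2) + P(A|B3)P(B3)
= 1/2*1/3 + 2/7*2/9 + 4/7*4/9
= 1/6 + 4/63 + 16/63 = 61/126

61/126


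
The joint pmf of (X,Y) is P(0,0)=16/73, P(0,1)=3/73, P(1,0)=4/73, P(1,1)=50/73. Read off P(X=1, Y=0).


Read from table: P(X=1, Y=0) = 4/73

4/73


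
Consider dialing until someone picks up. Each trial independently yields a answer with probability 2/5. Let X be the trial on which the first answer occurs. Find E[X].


For geometric (trials until first success), E[X] = 1/p = 1/(2/5) = 5/2

5/2


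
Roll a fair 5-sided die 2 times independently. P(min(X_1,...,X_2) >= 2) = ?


P(min >= 2) = P(all X_i >= 2) = (P(X_1 >= 2))^2
= (4/5)^2 = 16/25

16/25


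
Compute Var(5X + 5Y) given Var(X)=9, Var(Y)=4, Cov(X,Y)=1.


Var(5X + 5Y) = 5^2*Var(X) + 5^2*Var(Y) + 2*5*5*Cov(X,Y)
= 25*9 + 25*4 + 50*1
= 225 + 100 + 50 = 375

375


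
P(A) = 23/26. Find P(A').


P(A') = 1 - P(A) = 1 - 23/26 = 3/26

3/26


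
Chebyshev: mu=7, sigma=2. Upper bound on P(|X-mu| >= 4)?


k = 4/2 = 2
Chebyshev: P(|X-mu| >= k*sigma) <= 1/k^2 = 1/2^2 = 1/4

1/4


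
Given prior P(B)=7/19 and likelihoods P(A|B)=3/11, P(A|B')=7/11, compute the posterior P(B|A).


P(A) = P(A|B)P(B) + P(A|B')P(B') = 3/11*7/19 + 7/11*12/19 = 105/209
P(B|A) = P(A|B)P(B)/P(A) = (21/209)/(105/209) = 1/5

1/5


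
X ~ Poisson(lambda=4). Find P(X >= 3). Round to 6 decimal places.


P(X>=3) = 1 - P(X<=2) = 1 - (e^(-4)*4^0/0! + e^(-4)*4^1/1! + e^(-4)*4^2/2!)
≈ 1 - (0.0183156389 + 0.0732625556 + 0.1465251111)
= 1 - 0.2381033056 = 0.7618966944
≈ 0.761897

0.761897


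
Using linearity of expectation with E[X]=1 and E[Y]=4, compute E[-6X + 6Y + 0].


E[-6X + 6Y + 0] = -6*E[X] + 6*E[Y] + 0
= (-6)*(1) + (6)*(4) + (0)
= -6 + 24 + 0 = 18

18


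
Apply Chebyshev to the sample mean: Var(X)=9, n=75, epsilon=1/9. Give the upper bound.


Var(Xbar) = Var(X)/n = 9/75
Chebyshev: P(|Xbar-mu| >= 1/9) <= Var(Xbar)/(1/9)^2 = (3/25)/(1/81) = 243/25
Bound exceeds 1, so trivial bound: 1

1


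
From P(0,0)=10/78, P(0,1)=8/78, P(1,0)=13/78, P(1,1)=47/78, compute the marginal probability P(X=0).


P(X=0) = P(0,0)+P(0,1) = 10/78 + 8/78 = 18/78 = 3/13

3/13


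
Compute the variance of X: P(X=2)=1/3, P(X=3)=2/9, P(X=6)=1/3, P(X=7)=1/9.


E[X] = 37/9, E[X^2] = 187/9
Var(X) = E[X^2] - (E[X])^2 = 187/9 - (37/9)^2 = 314/81

314/81


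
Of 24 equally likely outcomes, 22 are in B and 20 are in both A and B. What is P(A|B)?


P(A|B) = P(A∩B)/P(B) = (20/24)/(22/24) = 20/22 = 10/11

10/11


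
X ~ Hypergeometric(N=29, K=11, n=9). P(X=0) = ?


P(X=0) = C(11,0)*C(18,9) / C(29,9)
= 1*48620 / 10015005
= 48620/10015005 = 68/14007

68/14007


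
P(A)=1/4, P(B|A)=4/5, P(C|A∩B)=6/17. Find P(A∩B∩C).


P(A∩B∩C) = P(A) * P(B|A) * P(C|A∩B)
= 1/4 * 4/5 * 6/17
= 1/5 * 6/17 = 6/85

6/85


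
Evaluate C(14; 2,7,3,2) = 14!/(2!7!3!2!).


14! = 87178291200
Denominator: 2!=2 * 7!=5040 * 3!=6 * 2!=2
Coefficient = 87178291200 / 120960 = 720720

720720


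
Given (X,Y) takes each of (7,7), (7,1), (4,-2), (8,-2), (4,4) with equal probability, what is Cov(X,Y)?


E[X]=6, E[Y]=8/5, E[XY]=48/5
Cov(X,Y) = E[XY] - E[X]E[Y] = 48/5 - 6*8/5 = 0

0


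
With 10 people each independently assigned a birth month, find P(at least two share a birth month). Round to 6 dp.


P(all different) = prod((12-i)/12 for i=0..9) = 0.003868
P(at least one match) = 1 - 0.003868 = 0.996132

0.996132


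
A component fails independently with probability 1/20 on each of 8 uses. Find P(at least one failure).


P(at least one) = 1 - P(none)
P(none) = (1 - 1/20)^8 = (19/20)^8 = 16983563041/25600000000
P(at least one) = 1 - 16983563041/25600000000 = 8616436959/25600000000

8616436959/25600000000


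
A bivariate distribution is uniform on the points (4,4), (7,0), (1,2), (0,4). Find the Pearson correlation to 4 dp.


Cov(X,Y) = -3.0000, Var(X) = 7.5000, Var(Y) = 2.7500
rho = Cov/(sqrt(VarX)*sqrt(VarY)) = -0.6606

-0.6606


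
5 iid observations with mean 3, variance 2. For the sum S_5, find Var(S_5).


By independence, Var(S_n) = n*Var(X_1) = 5*2 = 10

10


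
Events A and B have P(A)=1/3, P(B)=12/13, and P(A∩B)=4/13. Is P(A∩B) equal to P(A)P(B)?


P(A)*P(B) = 1/3*12/13 = 4/13
P(A∩B) = 4/13, which equals P(A)P(B), so independent

Yes, A and B are independent


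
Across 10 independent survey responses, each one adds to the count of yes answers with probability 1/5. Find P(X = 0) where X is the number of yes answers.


P(X=0) = C(10,0) * p^0 * (1-p)^10
= 1 * 1 * 1048576/9765625
= 1048576/9765625

1048576/9765625


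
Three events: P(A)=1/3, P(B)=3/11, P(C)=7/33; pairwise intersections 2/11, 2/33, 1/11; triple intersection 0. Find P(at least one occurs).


P(A∪B∪C) = P(A)+P(B)+P(C) - P(AB)-P(AC)-P(BC) + P(ABC)
= 1/3+3/11+7/33 - 2/11-2/33-1/11 + 0
= 16/33

16/33


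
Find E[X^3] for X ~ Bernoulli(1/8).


For Bernoulli: X in {0,1}
E[X^3] = 0^3*(1-1/8) + 1^3*1/8 = 1/8

1/8


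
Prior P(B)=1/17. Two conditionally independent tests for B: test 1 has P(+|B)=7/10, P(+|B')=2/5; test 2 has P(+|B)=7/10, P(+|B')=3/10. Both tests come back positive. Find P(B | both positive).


After test 1: P(+) = 7/10*1/17 + 2/5*16/17 = 71/170
P(B|+) = (7/170)/(71/170) = 7/71
After test 2 (use post1 as new prior): P(+) = 7/10*7/71 + 3/10*64/71 = 241/710
P(B|+,+) = (49/710)/(241/710) = 49/241

49/241


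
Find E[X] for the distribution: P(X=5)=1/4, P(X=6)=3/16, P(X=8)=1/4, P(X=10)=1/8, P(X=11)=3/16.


E[X] = sum(x * P(x))
= 5*1/4 + 6*3/16 + 8*1/4 + 10*1/8 + 11*3/16
= 123/16

123/16


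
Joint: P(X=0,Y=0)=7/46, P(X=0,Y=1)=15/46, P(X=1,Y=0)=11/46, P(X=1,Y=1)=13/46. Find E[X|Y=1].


P(Y=1) = 28/46
E[X|Y=1] = (0*15 + 1*13)/28 = 13/28

13/28


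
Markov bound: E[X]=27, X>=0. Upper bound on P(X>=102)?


Markov: P(X >= a) <= E[X]/a
P(X >= 102) <= 27/102 = 9/34

9/34


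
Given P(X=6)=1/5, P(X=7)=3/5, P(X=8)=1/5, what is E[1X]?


E[1X] = sum(g(x)*P(x))
= 6*1/5 + 7*3/5 + 8*1/5
= 7

7


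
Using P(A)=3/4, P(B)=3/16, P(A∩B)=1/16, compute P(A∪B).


P(A∪B) = P(A) + P(B) - P(A∩B)
= 3/4 + 3/16 - 1/16 = 7/8

7/8


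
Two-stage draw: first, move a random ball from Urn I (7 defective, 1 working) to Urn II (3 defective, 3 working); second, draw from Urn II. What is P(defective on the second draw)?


P(transfer defective) = 7/8; P(transfer working) = 1/8
If defective transferred: Urn II has 4 defective of 7, so P(defective|defective moved) = 4/7
If working transferred: Urn II has 3 defective of 7, so P(defective|working moved) = 3/7
By total probability: P(defective) = 7/8*4/7 + 1/8*3/7 = 31/56

31/56


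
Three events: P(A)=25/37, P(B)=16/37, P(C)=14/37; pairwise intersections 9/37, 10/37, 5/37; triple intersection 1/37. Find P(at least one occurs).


P(A∪B∪C) = P(A)+P(B)+P(C) - P(AB)-P(AC)-P(BC) + P(ABC)
= 25/37+16/37+14/37 - 9/37-10/37-5/37 + 1/37
= 32/37

32/37


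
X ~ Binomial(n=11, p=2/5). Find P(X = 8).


P(X=8) = C(11,8) * p^8 * (1-p)^3
= 165 * 256/390625 * 27/125
= 228096/9765625

228096/9765625


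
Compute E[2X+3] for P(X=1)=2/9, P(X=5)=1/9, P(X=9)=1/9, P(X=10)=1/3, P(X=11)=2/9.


E[2X+3] = sum(g(x)*P(x))
= 5*2/9 + 13*1/9 + 21*1/9 + 23*1/3 + 25*2/9
= 163/9

163/9


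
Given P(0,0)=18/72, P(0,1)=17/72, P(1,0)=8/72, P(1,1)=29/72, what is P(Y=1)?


P(Y=1) = P(0,1)+P(1,1) = 17/72 + 29/72 = 46/72 = 23/36

23/36


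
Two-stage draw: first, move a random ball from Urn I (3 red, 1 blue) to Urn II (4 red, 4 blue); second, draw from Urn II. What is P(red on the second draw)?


P(transfer red) = 3/4; P(transfer blue) = 1/4
If red transferred: Urn II has 5 red of 9, so P(red|red moved) = 5/9
If blue transferred: Urn II has 4 red of 9, so P(red|blue moved) = 4/9
By total probability: P(red) = 3/4*5/9 + 1/4*4/9 = 19/36

19/36


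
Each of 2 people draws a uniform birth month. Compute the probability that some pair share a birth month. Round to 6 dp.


P(all different) = prod((12-i)/12 for i=0..1) = 0.916667
P(at least one match) = 1 - 0.916667 = 0.083333

0.083333


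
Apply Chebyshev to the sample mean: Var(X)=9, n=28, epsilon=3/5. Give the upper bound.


Var(Xbar) = Var(X)/n = 9/28
Chebyshev: P(|Xbar-mu| >= 3/5) <= Var(Xbar)/(3/5)^2 = (9/28)/(9/25) = 25/28

25/28


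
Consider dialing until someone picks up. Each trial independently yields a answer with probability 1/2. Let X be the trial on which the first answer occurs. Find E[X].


For geometric (trials until first success), E[X] = 1/p = 1/(1/2) = 2

2


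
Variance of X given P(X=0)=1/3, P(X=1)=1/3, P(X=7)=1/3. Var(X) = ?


E[X] = 8/3, E[X^2] = 50/3
Var(X) = E[X^2] - (E[X])^2 = 50/3 - (8/3)^2 = 86/9

86/9


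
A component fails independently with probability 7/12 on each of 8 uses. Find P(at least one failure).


P(at least one) = 1 - P(none)
P(none) = (1 - 7/12)^8 = (5/12)^8 = 390625/429981696
P(at least one) = 1 - 390625/429981696 = 429591071/429981696

429591071/429981696


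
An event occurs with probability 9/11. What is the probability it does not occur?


P(A') = 1 - P(A) = 1 - 9/11 = 2/11

2/11


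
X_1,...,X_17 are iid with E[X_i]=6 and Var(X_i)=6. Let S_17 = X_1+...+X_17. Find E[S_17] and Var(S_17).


E[S_n] = n*mu = 17*6 = 102
Var(S_n) = n*sigma^2 = 17*6 = 102

E[S_17]=102, Var(S_17)=102


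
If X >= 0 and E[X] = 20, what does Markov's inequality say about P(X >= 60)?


Markov: P(X >= a) <= E[X]/a
P(X >= 60) <= 20/60 = 1/3

1/3


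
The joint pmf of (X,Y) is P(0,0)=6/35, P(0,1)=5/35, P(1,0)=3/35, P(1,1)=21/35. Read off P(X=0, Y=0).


Read from table: P(X=0, Y=0) = 6/35

6/35


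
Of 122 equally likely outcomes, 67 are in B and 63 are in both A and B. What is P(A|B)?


P(A|B) = P(A∩B)/P(B) = (63/122)/(67/122) = 63/67

63/67


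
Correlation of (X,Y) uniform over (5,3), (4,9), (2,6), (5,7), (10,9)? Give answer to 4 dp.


Cov(X,Y) = 2.2400, Var(X) = 6.9600, Var(Y) = 4.9600
rho = Cov/(sqrt(VarX)*sqrt(VarY)) = 0.3812

0.3812


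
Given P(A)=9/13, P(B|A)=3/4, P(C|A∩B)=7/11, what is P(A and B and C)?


P(A∩B∩C) = P(A) * P(B|A) * P(C|A∩B)
= 9/13 * 3/4 * 7/11
= 27/52 * 7/11 = 189/572

189/572


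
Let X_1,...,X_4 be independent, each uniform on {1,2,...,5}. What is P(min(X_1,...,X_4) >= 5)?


P(min >= 5) = P(all X_i >= 5) = (P(X_1 >= 5))^4
= (1/5)^4 = 1/625

1/625


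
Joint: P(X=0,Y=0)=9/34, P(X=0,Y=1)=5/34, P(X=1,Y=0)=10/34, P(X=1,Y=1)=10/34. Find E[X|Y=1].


P(Y=1) = 15/34
E[X|Y=1] = (0*5 + 1*10)/15 = 10/15 = 2/3

2/3


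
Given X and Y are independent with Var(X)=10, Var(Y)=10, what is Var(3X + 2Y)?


Independence => Cov(X,Y)=0
Var(3X + 2Y) = 3^2*Var(X) + 2^2*Var(Y)
= 9*10 + 4*10 = 130

130


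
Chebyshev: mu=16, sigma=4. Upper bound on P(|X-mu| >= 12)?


k = 12/4 = 3
Chebyshev: P(|X-mu| >= k*sigma) <= 1/k^2 = 1/3^2 = 1/9

1/9


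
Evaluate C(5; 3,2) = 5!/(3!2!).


5! = 120
Denominator: 3!=6 * 2!=2
Coefficient = 120 / 12 = 10

10


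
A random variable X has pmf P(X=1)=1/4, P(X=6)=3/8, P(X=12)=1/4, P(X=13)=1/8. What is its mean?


E[X] = sum(x * P(x))
= 1*1/4 + 6*3/8 + 12*1/4 + 13*1/8
= 57/8

57/8


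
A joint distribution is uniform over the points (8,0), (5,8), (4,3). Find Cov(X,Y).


E[X]=17/3, E[Y]=11/3, E[XY]=52/3
Cov(X,Y) = E[XY] - E[X]E[Y] = 52/3 - 17/3*11/3 = -31/9

-31/9


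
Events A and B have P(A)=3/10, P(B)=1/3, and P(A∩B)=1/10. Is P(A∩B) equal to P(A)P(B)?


P(A)*P(B) = 3/10*1/3 = 1/10
P(A∩B) = 1/10, which equals P(A)P(B), so independent

Yes, A and B are independent


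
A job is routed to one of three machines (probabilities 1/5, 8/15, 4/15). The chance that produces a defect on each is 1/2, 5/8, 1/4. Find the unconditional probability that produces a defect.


P(A) = P(A|B1)P(B1) + P(A|B2)P(B2) + P(A|B3)P(B3)
= 1/2*1/5 + 5/8*8/15 + 1/4*4/15
= 1/10 + 1/3 + 1/15 = 1/2

1/2


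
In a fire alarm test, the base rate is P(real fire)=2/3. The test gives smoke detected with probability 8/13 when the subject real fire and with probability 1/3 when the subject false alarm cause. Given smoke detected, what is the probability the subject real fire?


P(A) = P(A|B)P(B) + P(A|B')P(B') = 8/13*2/3 + 1/3*1/3 = 61/117
P(B|A) = P(A|B)P(B)/P(A) = (16/39)/(61/117) = 48/61

48/61


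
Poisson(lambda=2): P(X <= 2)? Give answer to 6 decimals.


P(X<=2) = e^(-2)*2^0/0! + e^(-2)*2^1/1! + e^(-2)*2^2/2!
≈ 0.1353352832 + 0.2706705665 + 0.2706705665
= 0.6766764162
≈ 0.676676

0.676676


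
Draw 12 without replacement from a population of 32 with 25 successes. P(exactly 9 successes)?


P(X=9) = C(25,9)*C(7,3) / C(32,12)
= 2042975*35 / 225792840
= 71504125/225792840 = 88825/280488

88825/280488


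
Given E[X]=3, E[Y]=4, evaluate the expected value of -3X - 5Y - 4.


E[-3X - 5Y - 4] = -3*E[X] - 5*E[Y] - 4
= (-3)*(3) + (-5)*(4) + (-4)
= -9 - 20 - 4 = -33

-33


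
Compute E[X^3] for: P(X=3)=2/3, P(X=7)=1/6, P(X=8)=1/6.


E[X^3] = sum(x^3 * P(x))
= 27*2/3 + 343*1/6 + 512*1/6
= 321/2

321/2


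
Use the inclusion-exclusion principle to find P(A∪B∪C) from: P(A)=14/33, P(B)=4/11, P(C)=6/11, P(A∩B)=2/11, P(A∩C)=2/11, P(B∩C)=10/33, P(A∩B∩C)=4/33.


P(A∪B∪C) = P(A)+P(B)+P(C) - P(AB)-P(AC)-P(BC) + P(ABC)
= 14/33+4/11+6/11 - 2/11-2/11-10/33 + 4/33
= 26/33

26/33


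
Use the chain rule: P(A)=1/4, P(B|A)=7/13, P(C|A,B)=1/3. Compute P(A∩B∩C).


P(A∩B∩C) = P(A) * P(B|A) * P(C|A∩B)
= 1/4 * 7/13 * 1/3
= 7/52 * 1/3 = 7/156

7/156


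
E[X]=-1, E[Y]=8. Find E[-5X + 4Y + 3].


E[-5X + 4Y + 3] = -5*E[X] + 4*E[Y] + 3
= (-5)*(-1) + (4)*(8) + (3)
= 5 + 32 + 3 = 40

40


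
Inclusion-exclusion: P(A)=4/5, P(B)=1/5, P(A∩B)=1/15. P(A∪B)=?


P(A∪B) = P(A) + P(B) - P(A∩B)
= 4/5 + 1/5 - 1/15 = 14/15

14/15


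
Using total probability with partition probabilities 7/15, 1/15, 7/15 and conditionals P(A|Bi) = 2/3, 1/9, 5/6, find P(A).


P(A) = P(A|B1)P(B1) + P(A|B2)P(B2) + P(A|B3)P(B3)
= 2/3*7/15 + 1/9*1/15 + 5/6*7/15
= 14/45 + 1/135 + 7/18 = 191/270

191/270


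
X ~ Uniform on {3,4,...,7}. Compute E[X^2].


E[X^2] = (1/5) * sum(x^2 for x=3..7)
= 135/5 = 27

27


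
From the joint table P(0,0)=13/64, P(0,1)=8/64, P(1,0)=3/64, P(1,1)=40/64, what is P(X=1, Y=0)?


Read from table: P(X=1, Y=0) = 3/64

3/64


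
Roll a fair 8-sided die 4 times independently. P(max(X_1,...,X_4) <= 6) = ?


P(max <= 6) = P(all X_i <= 6) = (P(X_1 <= 6))^4
= (6/8)^4 = (3/4)^4 = 81/256

81/256


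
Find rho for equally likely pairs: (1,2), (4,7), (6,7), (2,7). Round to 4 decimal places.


Cov(X,Y) = 2.8125, Var(X) = 3.6875, Var(Y) = 4.6875
rho = Cov/(sqrt(VarX)*sqrt(VarY)) = 0.6765

0.6765


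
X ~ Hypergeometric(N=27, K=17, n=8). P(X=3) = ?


P(X=3) = C(17,3)*C(10,5) / C(27,8)
= 680*252 / 2220075
= 171360/2220075 = 3808/49335

3808/49335


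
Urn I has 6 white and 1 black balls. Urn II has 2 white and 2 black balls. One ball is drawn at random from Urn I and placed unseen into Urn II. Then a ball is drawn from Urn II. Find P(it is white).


P(transfer white) = 6/7; P(transfer black) = 1/7
If white transferred: Urn II has 3 white of 5, so P(white|white moved) = 3/5
If black transferred: Urn II has 2 white of 5, so P(white|black moved) = 2/5
By total probability: P(white) = 6/7*3/5 + 1/7*2/5 = 4/7

4/7


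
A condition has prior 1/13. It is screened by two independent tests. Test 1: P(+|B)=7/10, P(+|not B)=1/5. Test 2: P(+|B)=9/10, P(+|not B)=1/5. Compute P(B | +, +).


After test 1: P(+) = 7/10*1/13 + 1/5*12/13 = 31/130
P(B|+) = (7/130)/(31/130) = 7/31
After test 2 (use post1 as new prior): P(+) = 9/10*7/31 + 1/5*24/31 = 111/310
P(B|+,+) = (63/310)/(111/310) = 21/37

21/37


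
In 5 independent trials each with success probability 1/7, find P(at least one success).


P(at least one) = 1 - P(none)
P(none) = (1 - 1/7)^5 = (6/7)^5 = 7776/16807
P(at least one) = 1 - 7776/16807 = 9031/16807

9031/16807


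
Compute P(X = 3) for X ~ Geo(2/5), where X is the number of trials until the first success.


P(X=3) = (1-p)^2 * p = (3/5)^2 * 2/5
= 9/25 * 2/5 = 18/125

18/125


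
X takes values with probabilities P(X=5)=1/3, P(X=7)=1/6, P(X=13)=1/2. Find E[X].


E[X] = sum(x * P(x))
= 5*1/3 + 7*1/6 + 13*1/2
= 28/3

28/3


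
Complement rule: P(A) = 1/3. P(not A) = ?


P(A') = 1 - P(A) = 1 - 1/3 = 2/3

2/3


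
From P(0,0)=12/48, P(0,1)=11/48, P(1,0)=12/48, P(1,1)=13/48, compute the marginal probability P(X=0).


P(X=0) = P(0,0)+P(0,1) = 12/48 + 11/48 = 23/48

23/48


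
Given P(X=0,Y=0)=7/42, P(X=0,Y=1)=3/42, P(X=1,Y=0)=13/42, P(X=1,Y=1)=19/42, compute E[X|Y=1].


P(Y=1) = 22/42
E[X|Y=1] = (0*3 + 1*19)/22 = 19/22

19/22


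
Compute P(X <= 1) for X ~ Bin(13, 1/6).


P(X<=1) = P(X=0) + P(X=1)
= 1220703125/13060694016 + 3173828125/13060694016
= 244140625/725594112

244140625/725594112


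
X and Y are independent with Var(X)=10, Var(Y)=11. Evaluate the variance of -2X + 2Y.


Independence => Cov(X,Y)=0
Var(-2X + 2Y) = (-2)^2*Var(X) + 2^2*Var(Y)
= 4*10 + 4*11 = 84

84


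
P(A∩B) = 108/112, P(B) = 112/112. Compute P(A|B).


P(A|B) = P(A∩B)/P(B) = (108/112)/(112/112) = 108/112 = 27/28

27/28


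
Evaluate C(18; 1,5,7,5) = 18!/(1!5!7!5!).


18! = 6402373705728000
Denominator: 1!=1 * 5!=120 * 7!=5040 * 5!=120
Coefficient = 6402373705728000 / 72576000 = 88216128

88216128


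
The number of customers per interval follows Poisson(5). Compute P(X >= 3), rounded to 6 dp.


P(X>=3) = 1 - P(X<=2) = 1 - (e^(-5)*5^0/0! + e^(-5)*5^1/1! + e^(-5)*5^2/2!)
≈ 1 - (0.0067379470 + 0.0336897350 + 0.0842243375)
= 1 - 0.1246520195 = 0.8753479805
≈ 0.875348

0.875348


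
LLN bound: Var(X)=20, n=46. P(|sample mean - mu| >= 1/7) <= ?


Var(Xbar) = Var(X)/n = 20/46
Chebyshev: P(|Xbar-mu| >= 1/7) <= Var(Xbar)/(1/7)^2 = (10/23)/(1/49) = 490/23
Bound exceeds 1, so trivial bound: 1

1


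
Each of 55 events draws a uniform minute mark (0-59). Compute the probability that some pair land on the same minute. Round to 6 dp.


P(all different) = prod((60-i)/60 for i=0..54) = 0.000000
P(at least one match) = 1 - 0.000000 = 1.000000

1.000000


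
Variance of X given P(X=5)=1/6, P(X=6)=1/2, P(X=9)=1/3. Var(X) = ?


E[X] = 41/6, E[X^2] = 295/6
Var(X) = E[X^2] - (E[X])^2 = 295/6 - (41/6)^2 = 89/36

89/36


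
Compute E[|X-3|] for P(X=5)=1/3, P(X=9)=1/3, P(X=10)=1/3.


E[|X-3|] = sum(g(x)*P(x))
= 2*1/3 + 6*1/3 + 7*1/3
= 5

5


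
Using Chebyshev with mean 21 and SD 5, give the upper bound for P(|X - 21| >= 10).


k = 10/5 = 2
Chebyshev: P(|X-mu| >= k*sigma) <= 1/k^2 = 1/2^2 = 1/4

1/4


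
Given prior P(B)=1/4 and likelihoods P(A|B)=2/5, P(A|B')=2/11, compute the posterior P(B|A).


P(A) = P(A|B)P(B) + P(A|B')P(B') = 2/5*1/4 + 2/11*3/4 = 13/55
P(B|A) = P(A|B)P(B)/P(A) = (1/10)/(13/55) = 11/26

11/26
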